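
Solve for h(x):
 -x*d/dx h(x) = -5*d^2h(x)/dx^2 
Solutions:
 h(x) = C1 + C2*erfi(sqrt(10)*x/10)


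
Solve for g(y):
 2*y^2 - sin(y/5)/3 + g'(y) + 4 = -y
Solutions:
 g(y) = C1 - 2*y^3/3 - y^2/2 - 4*y - 5*cos(y/5)/3


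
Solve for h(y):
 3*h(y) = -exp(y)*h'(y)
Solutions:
 h(y) = C1*exp(3*exp(-y))


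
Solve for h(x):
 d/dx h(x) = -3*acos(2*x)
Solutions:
 h(x) = C1 - 3*x*acos(2*x) + 3*sqrt(1 - 4*x^2)/2


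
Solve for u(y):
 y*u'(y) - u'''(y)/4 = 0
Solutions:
 u(y) = C1 + Integral(C2*airyai(2^(2/3)*y) + C3*airybi(2^(2/3)*y), y)


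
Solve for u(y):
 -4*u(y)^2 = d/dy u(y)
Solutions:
 u(y) = 1/(C1 + 4*y)


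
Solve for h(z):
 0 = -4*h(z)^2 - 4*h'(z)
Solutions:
 h(z) = 1/(C1 + z)


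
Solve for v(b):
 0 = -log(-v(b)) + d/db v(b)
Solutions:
 -li(-v(b)) = C1 + b


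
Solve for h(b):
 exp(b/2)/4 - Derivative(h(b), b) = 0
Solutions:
 h(b) = C1 + exp(b/2)/2


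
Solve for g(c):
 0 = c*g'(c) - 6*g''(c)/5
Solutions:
 g(c) = C1 + C2*erfi(sqrt(15)*c/6)


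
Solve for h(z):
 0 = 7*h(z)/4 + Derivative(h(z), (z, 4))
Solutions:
 h(z) = (C1*sin(7^(1/4)*z/2) + C2*cos(7^(1/4)*z/2))*exp(-7^(1/4)*z/2) + (C3*sin(7^(1/4)*z/2) + C4*cos(7^(1/4)*z/2))*exp(7^(1/4)*z/2)


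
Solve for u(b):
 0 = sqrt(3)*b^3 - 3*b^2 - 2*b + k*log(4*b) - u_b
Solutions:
 u(b) = C1 + sqrt(3)*b^4/4 - b^3 - b^2 + b*k*log(b) - b*k + b*k*log(4)


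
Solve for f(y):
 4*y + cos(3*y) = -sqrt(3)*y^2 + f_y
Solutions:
 f(y) = C1 + sqrt(3)*y^3/3 + 2*y^2 + sin(3*y)/3


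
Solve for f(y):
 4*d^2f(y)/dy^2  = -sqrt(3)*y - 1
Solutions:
 f(y) = C1 + C2*y - sqrt(3)*y^3/24 - y^2/8


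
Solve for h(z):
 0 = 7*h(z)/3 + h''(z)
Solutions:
 h(z) = C1*sin(sqrt(21)*z/3) + C2*cos(sqrt(21)*z/3)


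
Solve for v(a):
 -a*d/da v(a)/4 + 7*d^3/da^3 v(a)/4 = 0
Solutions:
 v(a) = C1 + Integral(C2*airyai(7^(2/3)*a/7) + C3*airybi(7^(2/3)*a/7), a)


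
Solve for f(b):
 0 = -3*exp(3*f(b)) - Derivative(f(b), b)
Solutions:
 f(b) = log((-3^(2/3) - 3*3^(1/6)*I)*(1/(C1 + 3*b))^(1/3)/6)
 f(b) = log((-3^(2/3) + 3*3^(1/6)*I)*(1/(C1 + 3*b))^(1/3)/6)
 f(b) = log(1/(C1 + 9*b))/3


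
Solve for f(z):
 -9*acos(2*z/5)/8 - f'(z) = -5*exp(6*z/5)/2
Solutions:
 f(z) = C1 - 9*z*acos(2*z/5)/8 + 9*sqrt(25 - 4*z^2)/16 + 25*exp(6*z/5)/12


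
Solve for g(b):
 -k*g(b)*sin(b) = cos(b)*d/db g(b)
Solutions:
 g(b) = C1*exp(k*log(cos(b)))


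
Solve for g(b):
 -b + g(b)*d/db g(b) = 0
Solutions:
 g(b) = -sqrt(C1 + b^2)
 g(b) = sqrt(C1 + b^2)


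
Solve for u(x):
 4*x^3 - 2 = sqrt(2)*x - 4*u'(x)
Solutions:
 u(x) = C1 - x^4/4 + sqrt(2)*x^2/8 + x/2


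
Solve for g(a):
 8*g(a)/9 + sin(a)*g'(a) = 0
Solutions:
 g(a) = C1*(cos(a) + 1)^(4/9)/(cos(a) - 1)^(4/9)


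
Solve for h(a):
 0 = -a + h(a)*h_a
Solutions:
 h(a) = -sqrt(C1 + a^2)
 h(a) = sqrt(C1 + a^2)


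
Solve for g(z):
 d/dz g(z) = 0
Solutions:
 g(z) = C1


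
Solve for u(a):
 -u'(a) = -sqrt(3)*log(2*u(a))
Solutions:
 -sqrt(3)*Integral(1/(log(_y) + log(2)), (_y, u(a)))/3 = C1 - a


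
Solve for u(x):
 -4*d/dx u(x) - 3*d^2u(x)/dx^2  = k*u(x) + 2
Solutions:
 u(x) = C1*exp(x*(sqrt(4 - 3*k) - 2)/3) + C2*exp(-x*(sqrt(4 - 3*k) + 2)/3) - 2/k


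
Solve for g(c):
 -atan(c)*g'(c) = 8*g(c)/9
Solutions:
 g(c) = C1*exp(-8*Integral(1/atan(c), c)/9)


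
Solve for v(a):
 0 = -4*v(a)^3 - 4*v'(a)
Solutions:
 v(a) = -sqrt(2)*sqrt(-1/(C1 - a))/2
 v(a) = sqrt(2)*sqrt(-1/(C1 - a))/2


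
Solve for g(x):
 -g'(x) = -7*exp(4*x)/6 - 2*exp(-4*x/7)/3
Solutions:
 g(x) = C1 + 7*exp(4*x)/24 - 7*exp(-4*x/7)/6


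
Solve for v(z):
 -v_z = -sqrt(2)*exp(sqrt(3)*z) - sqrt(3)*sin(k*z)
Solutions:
 v(z) = C1 + sqrt(6)*exp(sqrt(3)*z)/3 - sqrt(3)*cos(k*z)/k


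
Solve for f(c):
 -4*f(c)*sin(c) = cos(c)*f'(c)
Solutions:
 f(c) = C1*cos(c)^4


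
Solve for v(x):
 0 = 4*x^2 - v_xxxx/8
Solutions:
 v(x) = C1 + C2*x + C3*x^2 + C4*x^3 + 4*x^6/45


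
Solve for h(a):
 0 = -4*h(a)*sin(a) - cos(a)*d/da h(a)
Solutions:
 h(a) = C1*cos(a)^4


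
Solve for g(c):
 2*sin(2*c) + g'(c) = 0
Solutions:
 g(c) = C1 + cos(2*c)


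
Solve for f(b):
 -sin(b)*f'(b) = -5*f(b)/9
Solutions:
 f(b) = C1*(cos(b) - 1)^(5/18)/(cos(b) + 1)^(5/18)


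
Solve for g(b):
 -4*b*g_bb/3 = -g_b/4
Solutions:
 g(b) = C1 + C2*b^(19/16)


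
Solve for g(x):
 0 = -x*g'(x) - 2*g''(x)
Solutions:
 g(x) = C1 + C2*erf(x/2)


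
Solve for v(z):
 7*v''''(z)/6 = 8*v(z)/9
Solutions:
 v(z) = C1*exp(-2*21^(3/4)*z/21) + C2*exp(2*21^(3/4)*z/21) + C3*sin(2*21^(3/4)*z/21) + C4*cos(2*21^(3/4)*z/21)


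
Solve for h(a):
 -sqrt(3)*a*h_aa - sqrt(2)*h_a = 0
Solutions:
 h(a) = C1 + C2*a^(1 - sqrt(6)/3)


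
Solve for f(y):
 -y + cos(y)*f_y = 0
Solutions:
 f(y) = C1 + Integral(y/cos(y), y)


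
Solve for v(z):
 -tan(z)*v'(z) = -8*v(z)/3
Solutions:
 v(z) = C1*sin(z)^(8/3)


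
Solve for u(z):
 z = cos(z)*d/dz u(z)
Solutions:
 u(z) = C1 + Integral(z/cos(z), z)


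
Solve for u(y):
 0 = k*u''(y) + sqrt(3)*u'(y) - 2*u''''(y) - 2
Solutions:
 u(y) = C1 + C2*exp(2^(1/3)*y*(2^(1/3)*k/((-sqrt(3) + 3*I)*(sqrt(81 - 2*k^3) + 9)^(1/3)) - sqrt(3)*(sqrt(81 - 2*k^3) + 9)^(1/3)/12 + I*(sqrt(81 - 2*k^3) + 9)^(1/3)/4)) + C3*exp(-2^(1/3)*y*(2^(1/3)*k/((sqrt(3) + 3*I)*(sqrt(81 - 2*k^3) + 9)^(1/3)) + sqrt(3)*(sqrt(81 - 2*k^3) + 9)^(1/3)/12 + I*(sqrt(81 - 2*k^3) + 9)^(1/3)/4)) + C4*exp(2^(1/3)*sqrt(3)*y*(2^(1/3)*k/(sqrt(81 - 2*k^3) + 9)^(1/3) + (sqrt(81 - 2*k^3) + 9)^(1/3))/6) + 2*sqrt(3)*y/3


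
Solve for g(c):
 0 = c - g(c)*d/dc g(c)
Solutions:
 g(c) = -sqrt(C1 + c^2)
 g(c) = sqrt(C1 + c^2)


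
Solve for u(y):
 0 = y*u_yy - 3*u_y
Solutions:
 u(y) = C1 + C2*y^4


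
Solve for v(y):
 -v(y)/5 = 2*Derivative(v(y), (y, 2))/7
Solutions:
 v(y) = C1*sin(sqrt(70)*y/10) + C2*cos(sqrt(70)*y/10)


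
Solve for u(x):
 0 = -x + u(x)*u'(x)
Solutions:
 u(x) = -sqrt(C1 + x^2)
 u(x) = sqrt(C1 + x^2)


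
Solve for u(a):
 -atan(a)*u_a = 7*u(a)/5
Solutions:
 u(a) = C1*exp(-7*Integral(1/atan(a), a)/5)


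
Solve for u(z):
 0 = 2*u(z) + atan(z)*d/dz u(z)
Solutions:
 u(z) = C1*exp(-2*Integral(1/atan(z), z))


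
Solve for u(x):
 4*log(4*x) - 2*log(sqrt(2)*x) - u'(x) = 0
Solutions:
 u(x) = C1 + 2*x*log(x) - 2*x + x*log(128)


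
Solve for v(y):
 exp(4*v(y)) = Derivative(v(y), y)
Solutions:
 v(y) = log(-(-1/(C1 + 4*y))^(1/4))
 v(y) = log(-1/(C1 + 4*y))/4
 v(y) = log(-I*(-1/(C1 + 4*y))^(1/4))
 v(y) = log(I*(-1/(C1 + 4*y))^(1/4))


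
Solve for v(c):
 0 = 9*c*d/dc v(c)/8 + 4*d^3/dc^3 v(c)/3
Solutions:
 v(c) = C1 + Integral(C2*airyai(-3*2^(1/3)*c/4) + C3*airybi(-3*2^(1/3)*c/4), c)


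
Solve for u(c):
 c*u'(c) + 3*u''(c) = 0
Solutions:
 u(c) = C1 + C2*erf(sqrt(6)*c/6)


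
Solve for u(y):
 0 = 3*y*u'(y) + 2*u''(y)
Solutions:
 u(y) = C1 + C2*erf(sqrt(3)*y/2)


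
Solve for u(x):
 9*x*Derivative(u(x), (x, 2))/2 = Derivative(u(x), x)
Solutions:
 u(x) = C1 + C2*x^(11/9)


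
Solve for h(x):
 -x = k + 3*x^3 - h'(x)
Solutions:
 h(x) = C1 + k*x + 3*x^4/4 + x^2/2


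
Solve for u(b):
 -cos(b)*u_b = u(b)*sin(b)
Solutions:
 u(b) = C1*cos(b)


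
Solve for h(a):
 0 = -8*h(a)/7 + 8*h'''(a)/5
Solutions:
 h(a) = C3*exp(5^(1/3)*7^(2/3)*a/7) + (C1*sin(sqrt(3)*5^(1/3)*7^(2/3)*a/14) + C2*cos(sqrt(3)*5^(1/3)*7^(2/3)*a/14))*exp(-5^(1/3)*7^(2/3)*a/14)


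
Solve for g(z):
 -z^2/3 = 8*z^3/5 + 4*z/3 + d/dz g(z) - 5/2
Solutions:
 g(z) = C1 - 2*z^4/5 - z^3/9 - 2*z^2/3 + 5*z/2


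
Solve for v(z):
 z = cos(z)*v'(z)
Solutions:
 v(z) = C1 + Integral(z/cos(z), z)


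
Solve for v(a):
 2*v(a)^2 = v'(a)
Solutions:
 v(a) = -1/(C1 + 2*a)


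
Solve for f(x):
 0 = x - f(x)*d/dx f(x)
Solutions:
 f(x) = -sqrt(C1 + x^2)
 f(x) = sqrt(C1 + x^2)


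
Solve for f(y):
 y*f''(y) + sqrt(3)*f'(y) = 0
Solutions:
 f(y) = C1 + C2*y^(1 - sqrt(3))


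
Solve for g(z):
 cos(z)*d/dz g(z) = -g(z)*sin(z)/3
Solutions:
 g(z) = C1*cos(z)^(1/3)


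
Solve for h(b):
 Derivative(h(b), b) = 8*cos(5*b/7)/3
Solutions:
 h(b) = C1 + 56*sin(5*b/7)/15


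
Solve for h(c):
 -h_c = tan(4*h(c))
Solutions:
 h(c) = -asin(C1*exp(-4*c))/4 + pi/4
 h(c) = asin(C1*exp(-4*c))/4


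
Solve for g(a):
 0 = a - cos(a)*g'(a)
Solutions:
 g(a) = C1 + Integral(a/cos(a), a)


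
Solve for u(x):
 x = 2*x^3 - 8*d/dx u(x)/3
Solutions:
 u(x) = C1 + 3*x^4/16 - 3*x^2/16


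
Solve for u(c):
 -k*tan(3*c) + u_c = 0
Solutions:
 u(c) = C1 - k*log(cos(3*c))/3


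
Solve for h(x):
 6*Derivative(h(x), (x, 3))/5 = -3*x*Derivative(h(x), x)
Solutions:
 h(x) = C1 + Integral(C2*airyai(-2^(2/3)*5^(1/3)*x/2) + C3*airybi(-2^(2/3)*5^(1/3)*x/2), x)


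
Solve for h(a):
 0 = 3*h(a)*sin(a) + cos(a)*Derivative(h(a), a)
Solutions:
 h(a) = C1*cos(a)^3


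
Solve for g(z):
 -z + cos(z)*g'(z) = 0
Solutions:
 g(z) = C1 + Integral(z/cos(z), z)


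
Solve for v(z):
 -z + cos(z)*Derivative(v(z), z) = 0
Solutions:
 v(z) = C1 + Integral(z/cos(z), z)


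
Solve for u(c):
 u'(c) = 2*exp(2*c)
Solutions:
 u(c) = C1 + exp(2*c)


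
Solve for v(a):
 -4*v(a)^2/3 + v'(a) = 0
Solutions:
 v(a) = -3/(C1 + 4*a)


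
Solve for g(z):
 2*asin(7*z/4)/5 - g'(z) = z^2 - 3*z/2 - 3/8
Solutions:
 g(z) = C1 - z^3/3 + 3*z^2/4 + 2*z*asin(7*z/4)/5 + 3*z/8 + 2*sqrt(16 - 49*z^2)/35


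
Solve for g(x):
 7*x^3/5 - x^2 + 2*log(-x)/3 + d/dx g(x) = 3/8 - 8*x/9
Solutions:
 g(x) = C1 - 7*x^4/20 + x^3/3 - 4*x^2/9 - 2*x*log(-x)/3 + 25*x/24


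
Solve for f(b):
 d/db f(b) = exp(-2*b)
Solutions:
 f(b) = C1 - exp(-2*b)/2


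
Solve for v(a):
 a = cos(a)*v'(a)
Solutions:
 v(a) = C1 + Integral(a/cos(a), a)


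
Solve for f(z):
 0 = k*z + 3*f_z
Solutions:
 f(z) = C1 - k*z^2/6


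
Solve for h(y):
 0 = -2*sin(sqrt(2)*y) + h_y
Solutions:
 h(y) = C1 - sqrt(2)*cos(sqrt(2)*y)


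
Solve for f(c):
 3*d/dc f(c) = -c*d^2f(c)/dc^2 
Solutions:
 f(c) = C1 + C2/c^2


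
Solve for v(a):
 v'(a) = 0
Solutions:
 v(a) = C1


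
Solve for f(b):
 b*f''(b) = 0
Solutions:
 f(b) = C1 + C2*b


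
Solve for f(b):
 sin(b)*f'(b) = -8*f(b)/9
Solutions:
 f(b) = C1*(cos(b) + 1)^(4/9)/(cos(b) - 1)^(4/9)


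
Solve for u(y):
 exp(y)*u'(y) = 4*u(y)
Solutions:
 u(y) = C1*exp(-4*exp(-y))


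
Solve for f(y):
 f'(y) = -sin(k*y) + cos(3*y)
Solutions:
 f(y) = C1 + sin(3*y)/3 + cos(k*y)/k


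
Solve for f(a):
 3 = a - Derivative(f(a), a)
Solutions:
 f(a) = C1 + a^2/2 - 3*a


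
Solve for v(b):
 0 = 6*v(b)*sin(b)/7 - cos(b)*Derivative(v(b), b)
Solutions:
 v(b) = C1/cos(b)^(6/7)


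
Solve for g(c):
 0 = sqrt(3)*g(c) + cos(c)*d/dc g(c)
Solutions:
 g(c) = C1*(sin(c) - 1)^(sqrt(3)/2)/(sin(c) + 1)^(sqrt(3)/2)


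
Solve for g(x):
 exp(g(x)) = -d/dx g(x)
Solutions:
 g(x) = log(1/(C1 + x))


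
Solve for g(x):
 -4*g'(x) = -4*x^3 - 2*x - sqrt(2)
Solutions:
 g(x) = C1 + x^4/4 + x^2/4 + sqrt(2)*x/4


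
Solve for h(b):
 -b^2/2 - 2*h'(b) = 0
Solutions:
 h(b) = C1 - b^3/12


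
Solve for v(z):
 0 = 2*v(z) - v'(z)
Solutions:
 v(z) = C1*exp(2*z)


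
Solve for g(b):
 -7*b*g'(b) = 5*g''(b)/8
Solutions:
 g(b) = C1 + C2*erf(2*sqrt(35)*b/5)


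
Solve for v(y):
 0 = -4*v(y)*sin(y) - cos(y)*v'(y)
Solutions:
 v(y) = C1*cos(y)^4


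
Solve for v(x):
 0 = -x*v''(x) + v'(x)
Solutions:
 v(x) = C1 + C2*x^2


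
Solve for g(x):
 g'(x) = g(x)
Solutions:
 g(x) = C1*exp(x)


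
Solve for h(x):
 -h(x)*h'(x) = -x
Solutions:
 h(x) = -sqrt(C1 + x^2)
 h(x) = sqrt(C1 + x^2)


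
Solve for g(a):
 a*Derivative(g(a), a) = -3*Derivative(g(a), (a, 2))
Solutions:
 g(a) = C1 + C2*erf(sqrt(6)*a/6)


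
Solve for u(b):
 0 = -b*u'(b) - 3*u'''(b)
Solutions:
 u(b) = C1 + Integral(C2*airyai(-3^(2/3)*b/3) + C3*airybi(-3^(2/3)*b/3), b)


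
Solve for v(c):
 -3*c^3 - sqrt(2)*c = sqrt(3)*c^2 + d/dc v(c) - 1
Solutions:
 v(c) = C1 - 3*c^4/4 - sqrt(3)*c^3/3 - sqrt(2)*c^2/2 + c


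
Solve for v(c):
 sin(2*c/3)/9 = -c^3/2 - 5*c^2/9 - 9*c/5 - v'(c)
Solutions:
 v(c) = C1 - c^4/8 - 5*c^3/27 - 9*c^2/10 + cos(2*c/3)/6


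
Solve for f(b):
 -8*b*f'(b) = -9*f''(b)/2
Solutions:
 f(b) = C1 + C2*erfi(2*sqrt(2)*b/3)


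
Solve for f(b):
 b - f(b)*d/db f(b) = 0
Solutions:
 f(b) = -sqrt(C1 + b^2)
 f(b) = sqrt(C1 + b^2)


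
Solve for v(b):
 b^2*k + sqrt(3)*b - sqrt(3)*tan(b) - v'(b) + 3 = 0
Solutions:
 v(b) = C1 + b^3*k/3 + sqrt(3)*b^2/2 + 3*b + sqrt(3)*log(cos(b))


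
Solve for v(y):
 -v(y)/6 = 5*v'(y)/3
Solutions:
 v(y) = C1*exp(-y/10)


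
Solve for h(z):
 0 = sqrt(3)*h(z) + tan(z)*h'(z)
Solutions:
 h(z) = C1/sin(z)^(sqrt(3))


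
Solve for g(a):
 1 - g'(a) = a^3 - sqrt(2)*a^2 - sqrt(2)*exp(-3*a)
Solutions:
 g(a) = C1 - a^4/4 + sqrt(2)*a^3/3 + a - sqrt(2)*exp(-3*a)/3


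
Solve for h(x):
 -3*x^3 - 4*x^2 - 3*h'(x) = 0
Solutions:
 h(x) = C1 - x^4/4 - 4*x^3/9


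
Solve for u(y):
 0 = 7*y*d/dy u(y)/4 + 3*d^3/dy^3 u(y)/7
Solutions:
 u(y) = C1 + Integral(C2*airyai(-18^(1/3)*7^(2/3)*y/6) + C3*airybi(-18^(1/3)*7^(2/3)*y/6), y)


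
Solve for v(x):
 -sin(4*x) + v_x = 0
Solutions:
 v(x) = C1 - cos(4*x)/4


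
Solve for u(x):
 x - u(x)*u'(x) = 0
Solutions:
 u(x) = -sqrt(C1 + x^2)
 u(x) = sqrt(C1 + x^2)


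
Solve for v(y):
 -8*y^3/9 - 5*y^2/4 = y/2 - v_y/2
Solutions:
 v(y) = C1 + 4*y^4/9 + 5*y^3/6 + y^2/2


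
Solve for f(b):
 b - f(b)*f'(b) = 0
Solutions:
 f(b) = -sqrt(C1 + b^2)
 f(b) = sqrt(C1 + b^2)


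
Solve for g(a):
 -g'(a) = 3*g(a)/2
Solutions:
 g(a) = C1*exp(-3*a/2)


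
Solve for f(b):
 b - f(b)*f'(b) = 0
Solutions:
 f(b) = -sqrt(C1 + b^2)
 f(b) = sqrt(C1 + b^2)


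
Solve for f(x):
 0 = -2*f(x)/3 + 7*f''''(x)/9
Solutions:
 f(x) = C1*exp(-6^(1/4)*7^(3/4)*x/7) + C2*exp(6^(1/4)*7^(3/4)*x/7) + C3*sin(6^(1/4)*7^(3/4)*x/7) + C4*cos(6^(1/4)*7^(3/4)*x/7)


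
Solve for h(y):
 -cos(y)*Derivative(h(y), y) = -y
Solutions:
 h(y) = C1 + Integral(y/cos(y), y)


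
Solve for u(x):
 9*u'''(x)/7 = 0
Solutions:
 u(x) = C1 + C2*x + C3*x^2


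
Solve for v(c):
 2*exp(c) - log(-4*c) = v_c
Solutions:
 v(c) = C1 - c*log(-c) + c*(1 - 2*log(2)) + 2*exp(c)


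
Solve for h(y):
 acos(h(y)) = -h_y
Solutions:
 Integral(1/acos(_y), (_y, h(y))) = C1 - y


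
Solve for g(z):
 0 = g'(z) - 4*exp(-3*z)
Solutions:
 g(z) = C1 - 4*exp(-3*z)/3


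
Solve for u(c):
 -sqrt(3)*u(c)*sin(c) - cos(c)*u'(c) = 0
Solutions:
 u(c) = C1*cos(c)^(sqrt(3))


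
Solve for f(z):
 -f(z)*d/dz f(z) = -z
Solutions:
 f(z) = -sqrt(C1 + z^2)
 f(z) = sqrt(C1 + z^2)


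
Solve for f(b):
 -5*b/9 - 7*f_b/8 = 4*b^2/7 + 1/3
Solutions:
 f(b) = C1 - 32*b^3/147 - 20*b^2/63 - 8*b/21


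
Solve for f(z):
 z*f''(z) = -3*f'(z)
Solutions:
 f(z) = C1 + C2/z^2


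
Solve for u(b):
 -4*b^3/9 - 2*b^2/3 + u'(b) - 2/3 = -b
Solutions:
 u(b) = C1 + b^4/9 + 2*b^3/9 - b^2/2 + 2*b/3


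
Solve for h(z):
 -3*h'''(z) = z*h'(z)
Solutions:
 h(z) = C1 + Integral(C2*airyai(-3^(2/3)*z/3) + C3*airybi(-3^(2/3)*z/3), z)


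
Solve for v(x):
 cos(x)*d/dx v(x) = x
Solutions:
 v(x) = C1 + Integral(x/cos(x), x)


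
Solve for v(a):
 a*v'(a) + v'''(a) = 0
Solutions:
 v(a) = C1 + Integral(C2*airyai(-a) + C3*airybi(-a), a)


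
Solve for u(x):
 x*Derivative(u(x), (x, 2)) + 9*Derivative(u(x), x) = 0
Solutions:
 u(x) = C1 + C2/x^8


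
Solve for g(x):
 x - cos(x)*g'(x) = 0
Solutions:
 g(x) = C1 + Integral(x/cos(x), x)


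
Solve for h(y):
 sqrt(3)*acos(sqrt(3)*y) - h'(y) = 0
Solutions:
 h(y) = C1 + sqrt(3)*(y*acos(sqrt(3)*y) - sqrt(3)*sqrt(1 - 3*y^2)/3)


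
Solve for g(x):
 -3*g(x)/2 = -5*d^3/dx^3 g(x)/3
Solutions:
 g(x) = C3*exp(30^(2/3)*x/10) + (C1*sin(3*10^(2/3)*3^(1/6)*x/20) + C2*cos(3*10^(2/3)*3^(1/6)*x/20))*exp(-30^(2/3)*x/20)


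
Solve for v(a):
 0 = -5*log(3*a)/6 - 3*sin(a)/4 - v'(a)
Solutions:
 v(a) = C1 - 5*a*log(a)/6 - 5*a*log(3)/6 + 5*a/6 + 3*cos(a)/4


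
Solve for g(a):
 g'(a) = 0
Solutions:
 g(a) = C1


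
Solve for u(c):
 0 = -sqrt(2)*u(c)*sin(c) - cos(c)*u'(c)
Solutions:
 u(c) = C1*cos(c)^(sqrt(2))


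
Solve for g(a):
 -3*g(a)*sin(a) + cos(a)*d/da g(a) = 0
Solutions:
 g(a) = C1/cos(a)^3


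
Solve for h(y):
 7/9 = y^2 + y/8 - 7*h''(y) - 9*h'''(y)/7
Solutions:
 h(y) = C1 + C2*y + C3*exp(-49*y/9) + y^4/84 - 95*y^3/16464 - 126761*y^2/2420208


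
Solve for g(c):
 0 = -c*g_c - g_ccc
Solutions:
 g(c) = C1 + Integral(C2*airyai(-c) + C3*airybi(-c), c)


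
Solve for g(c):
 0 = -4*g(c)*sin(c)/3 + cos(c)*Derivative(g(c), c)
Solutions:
 g(c) = C1/cos(c)^(4/3)


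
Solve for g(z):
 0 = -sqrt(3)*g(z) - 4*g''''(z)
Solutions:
 g(z) = (C1*sin(3^(1/8)*z/2) + C2*cos(3^(1/8)*z/2))*exp(-3^(1/8)*z/2) + (C3*sin(3^(1/8)*z/2) + C4*cos(3^(1/8)*z/2))*exp(3^(1/8)*z/2)


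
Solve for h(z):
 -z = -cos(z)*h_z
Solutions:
 h(z) = C1 + Integral(z/cos(z), z)


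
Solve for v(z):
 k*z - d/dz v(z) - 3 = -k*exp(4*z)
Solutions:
 v(z) = C1 + k*z^2/2 + k*exp(4*z)/4 - 3*z


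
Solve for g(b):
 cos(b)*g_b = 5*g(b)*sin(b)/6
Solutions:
 g(b) = C1/cos(b)^(5/6)


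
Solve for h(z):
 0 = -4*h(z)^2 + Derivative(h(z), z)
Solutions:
 h(z) = -1/(C1 + 4*z)


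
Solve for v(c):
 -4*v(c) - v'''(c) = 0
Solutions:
 v(c) = C3*exp(-2^(2/3)*c) + (C1*sin(2^(2/3)*sqrt(3)*c/2) + C2*cos(2^(2/3)*sqrt(3)*c/2))*exp(2^(2/3)*c/2)


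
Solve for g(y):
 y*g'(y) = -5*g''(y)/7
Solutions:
 g(y) = C1 + C2*erf(sqrt(70)*y/10)


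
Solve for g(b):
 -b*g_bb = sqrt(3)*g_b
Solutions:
 g(b) = C1 + C2*b^(1 - sqrt(3))


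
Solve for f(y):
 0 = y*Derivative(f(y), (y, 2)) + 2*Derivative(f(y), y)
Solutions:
 f(y) = C1 + C2/y


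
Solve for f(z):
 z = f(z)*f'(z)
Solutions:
 f(z) = -sqrt(C1 + z^2)
 f(z) = sqrt(C1 + z^2)


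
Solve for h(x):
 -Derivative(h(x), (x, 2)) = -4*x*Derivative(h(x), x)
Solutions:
 h(x) = C1 + C2*erfi(sqrt(2)*x)


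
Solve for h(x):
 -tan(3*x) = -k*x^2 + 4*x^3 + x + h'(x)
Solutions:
 h(x) = C1 + k*x^3/3 - x^4 - x^2/2 + log(cos(3*x))/3


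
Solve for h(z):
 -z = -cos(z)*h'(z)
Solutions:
 h(z) = C1 + Integral(z/cos(z), z)


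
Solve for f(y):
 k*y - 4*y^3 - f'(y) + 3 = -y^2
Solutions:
 f(y) = C1 + k*y^2/2 - y^4 + y^3/3 + 3*y


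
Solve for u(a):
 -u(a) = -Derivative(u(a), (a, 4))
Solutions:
 u(a) = C1*exp(-a) + C2*exp(a) + C3*sin(a) + C4*cos(a)


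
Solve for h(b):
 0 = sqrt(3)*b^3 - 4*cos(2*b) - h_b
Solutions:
 h(b) = C1 + sqrt(3)*b^4/4 - 2*sin(2*b)


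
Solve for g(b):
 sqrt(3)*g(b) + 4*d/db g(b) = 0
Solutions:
 g(b) = C1*exp(-sqrt(3)*b/4)


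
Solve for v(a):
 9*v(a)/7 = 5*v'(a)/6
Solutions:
 v(a) = C1*exp(54*a/35)


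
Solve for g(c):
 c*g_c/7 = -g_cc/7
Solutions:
 g(c) = C1 + C2*erf(sqrt(2)*c/2)


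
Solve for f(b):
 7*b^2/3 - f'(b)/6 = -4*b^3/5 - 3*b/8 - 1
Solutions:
 f(b) = C1 + 6*b^4/5 + 14*b^3/3 + 9*b^2/8 + 6*b


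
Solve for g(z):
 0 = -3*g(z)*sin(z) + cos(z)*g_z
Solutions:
 g(z) = C1/cos(z)^3


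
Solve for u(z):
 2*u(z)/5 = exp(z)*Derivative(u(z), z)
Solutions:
 u(z) = C1*exp(-2*exp(-z)/5)


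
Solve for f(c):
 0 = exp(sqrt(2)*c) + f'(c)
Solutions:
 f(c) = C1 - sqrt(2)*exp(sqrt(2)*c)/2


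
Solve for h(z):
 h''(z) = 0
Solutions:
 h(z) = C1 + C2*z


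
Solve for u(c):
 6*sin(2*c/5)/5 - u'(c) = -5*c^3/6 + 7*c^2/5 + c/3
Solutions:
 u(c) = C1 + 5*c^4/24 - 7*c^3/15 - c^2/6 - 3*cos(2*c/5)


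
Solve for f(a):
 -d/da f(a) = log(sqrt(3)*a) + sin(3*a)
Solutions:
 f(a) = C1 - a*log(a) - a*log(3)/2 + a + cos(3*a)/3


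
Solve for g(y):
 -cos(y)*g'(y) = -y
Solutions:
 g(y) = C1 + Integral(y/cos(y), y)


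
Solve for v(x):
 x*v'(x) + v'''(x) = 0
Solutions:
 v(x) = C1 + Integral(C2*airyai(-x) + C3*airybi(-x), x)


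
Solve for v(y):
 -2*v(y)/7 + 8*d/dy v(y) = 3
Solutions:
 v(y) = C1*exp(y/28) - 21/2


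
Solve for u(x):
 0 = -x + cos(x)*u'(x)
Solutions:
 u(x) = C1 + Integral(x/cos(x), x)


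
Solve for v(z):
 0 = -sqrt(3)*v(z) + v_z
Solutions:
 v(z) = C1*exp(sqrt(3)*z)


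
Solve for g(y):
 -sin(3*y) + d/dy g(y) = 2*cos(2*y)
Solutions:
 g(y) = C1 + sin(2*y) - cos(3*y)/3


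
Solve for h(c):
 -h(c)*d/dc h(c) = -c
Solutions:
 h(c) = -sqrt(C1 + c^2)
 h(c) = sqrt(C1 + c^2)


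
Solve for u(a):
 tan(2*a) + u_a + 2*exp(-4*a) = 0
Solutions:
 u(a) = C1 - log(tan(2*a)^2 + 1)/4 + exp(-4*a)/2


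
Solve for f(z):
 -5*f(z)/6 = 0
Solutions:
 f(z) = 0


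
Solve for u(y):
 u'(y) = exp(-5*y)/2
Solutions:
 u(y) = C1 - exp(-5*y)/10


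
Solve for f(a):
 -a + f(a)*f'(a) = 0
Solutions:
 f(a) = -sqrt(C1 + a^2)
 f(a) = sqrt(C1 + a^2)


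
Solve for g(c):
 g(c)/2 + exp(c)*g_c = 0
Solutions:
 g(c) = C1*exp(exp(-c)/2)


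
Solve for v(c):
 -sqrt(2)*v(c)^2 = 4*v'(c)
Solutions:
 v(c) = 4/(C1 + sqrt(2)*c)


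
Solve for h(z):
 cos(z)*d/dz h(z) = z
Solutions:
 h(z) = C1 + Integral(z/cos(z), z)


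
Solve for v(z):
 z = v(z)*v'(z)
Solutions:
 v(z) = -sqrt(C1 + z^2)
 v(z) = sqrt(C1 + z^2)


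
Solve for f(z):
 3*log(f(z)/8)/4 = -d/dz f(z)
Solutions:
 -4*Integral(1/(-log(_y) + 3*log(2)), (_y, f(z)))/3 = C1 - z


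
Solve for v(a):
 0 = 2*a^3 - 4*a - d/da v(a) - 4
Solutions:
 v(a) = C1 + a^4/2 - 2*a^2 - 4*a


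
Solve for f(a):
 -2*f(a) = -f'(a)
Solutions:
 f(a) = C1*exp(2*a)


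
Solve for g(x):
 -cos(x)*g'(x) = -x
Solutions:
 g(x) = C1 + Integral(x/cos(x), x)


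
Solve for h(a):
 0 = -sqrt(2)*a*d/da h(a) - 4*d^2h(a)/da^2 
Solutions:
 h(a) = C1 + C2*erf(2^(3/4)*a/4)


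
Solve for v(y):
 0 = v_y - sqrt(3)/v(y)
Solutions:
 v(y) = -sqrt(C1 + 2*sqrt(3)*y)
 v(y) = sqrt(C1 + 2*sqrt(3)*y)


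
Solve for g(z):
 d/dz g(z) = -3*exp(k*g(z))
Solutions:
 g(z) = Piecewise((log(1/(C1*k + 3*k*z))/k, Ne(k, 0)), (nan, True))
 g(z) = Piecewise((C1 - 3*z, Eq(k, 0)), (nan, True))


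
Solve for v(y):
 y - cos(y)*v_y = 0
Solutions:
 v(y) = C1 + Integral(y/cos(y), y)


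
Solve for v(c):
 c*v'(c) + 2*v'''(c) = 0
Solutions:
 v(c) = C1 + Integral(C2*airyai(-2^(2/3)*c/2) + C3*airybi(-2^(2/3)*c/2), c)


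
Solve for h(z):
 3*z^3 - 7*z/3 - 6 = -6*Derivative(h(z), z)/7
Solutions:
 h(z) = C1 - 7*z^4/8 + 49*z^2/36 + 7*z


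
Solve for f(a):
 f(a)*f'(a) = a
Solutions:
 f(a) = -sqrt(C1 + a^2)
 f(a) = sqrt(C1 + a^2)


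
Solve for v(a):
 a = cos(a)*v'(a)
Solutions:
 v(a) = C1 + Integral(a/cos(a), a)


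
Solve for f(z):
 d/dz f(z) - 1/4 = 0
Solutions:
 f(z) = C1 + z/4


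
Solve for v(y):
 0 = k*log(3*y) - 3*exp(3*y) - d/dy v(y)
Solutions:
 v(y) = C1 + k*y*log(y) + k*y*(-1 + log(3)) - exp(3*y)


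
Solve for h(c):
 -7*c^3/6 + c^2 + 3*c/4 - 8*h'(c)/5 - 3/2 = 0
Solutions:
 h(c) = C1 - 35*c^4/192 + 5*c^3/24 + 15*c^2/64 - 15*c/16


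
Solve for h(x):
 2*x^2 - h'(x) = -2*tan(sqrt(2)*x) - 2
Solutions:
 h(x) = C1 + 2*x^3/3 + 2*x - sqrt(2)*log(cos(sqrt(2)*x))


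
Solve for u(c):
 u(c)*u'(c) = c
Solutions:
 u(c) = -sqrt(C1 + c^2)
 u(c) = sqrt(C1 + c^2)


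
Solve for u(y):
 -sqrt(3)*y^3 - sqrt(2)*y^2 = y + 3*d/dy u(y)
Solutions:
 u(y) = C1 - sqrt(3)*y^4/12 - sqrt(2)*y^3/9 - y^2/6


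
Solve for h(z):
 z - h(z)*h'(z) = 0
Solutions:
 h(z) = -sqrt(C1 + z^2)
 h(z) = sqrt(C1 + z^2)


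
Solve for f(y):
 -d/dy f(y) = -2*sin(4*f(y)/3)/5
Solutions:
 -2*y/5 + 3*log(cos(4*f(y)/3) - 1)/8 - 3*log(cos(4*f(y)/3) + 1)/8 = C1


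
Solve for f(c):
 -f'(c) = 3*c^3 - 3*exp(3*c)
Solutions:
 f(c) = C1 - 3*c^4/4 + exp(3*c)


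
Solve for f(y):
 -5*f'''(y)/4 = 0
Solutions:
 f(y) = C1 + C2*y + C3*y^2


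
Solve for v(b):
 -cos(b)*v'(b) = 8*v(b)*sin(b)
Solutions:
 v(b) = C1*cos(b)^8


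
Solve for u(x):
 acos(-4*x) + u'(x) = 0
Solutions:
 u(x) = C1 - x*acos(-4*x) - sqrt(1 - 16*x^2)/4


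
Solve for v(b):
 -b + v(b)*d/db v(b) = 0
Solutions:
 v(b) = -sqrt(C1 + b^2)
 v(b) = sqrt(C1 + b^2)


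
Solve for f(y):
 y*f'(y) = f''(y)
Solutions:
 f(y) = C1 + C2*erfi(sqrt(2)*y/2)


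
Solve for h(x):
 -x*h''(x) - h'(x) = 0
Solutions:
 h(x) = C1 + C2*log(x)


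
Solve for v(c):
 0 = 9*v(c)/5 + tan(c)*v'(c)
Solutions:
 v(c) = C1/sin(c)^(9/5)


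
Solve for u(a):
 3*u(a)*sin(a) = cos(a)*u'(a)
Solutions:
 u(a) = C1/cos(a)^3


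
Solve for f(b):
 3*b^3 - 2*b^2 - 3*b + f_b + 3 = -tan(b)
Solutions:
 f(b) = C1 - 3*b^4/4 + 2*b^3/3 + 3*b^2/2 - 3*b + log(cos(b))


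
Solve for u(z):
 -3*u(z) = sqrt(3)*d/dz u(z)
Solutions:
 u(z) = C1*exp(-sqrt(3)*z)


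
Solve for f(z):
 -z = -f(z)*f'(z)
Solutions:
 f(z) = -sqrt(C1 + z^2)
 f(z) = sqrt(C1 + z^2)


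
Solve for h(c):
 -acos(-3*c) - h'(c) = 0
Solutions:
 h(c) = C1 - c*acos(-3*c) - sqrt(1 - 9*c^2)/3


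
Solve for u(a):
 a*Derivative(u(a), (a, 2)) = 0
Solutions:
 u(a) = C1 + C2*a


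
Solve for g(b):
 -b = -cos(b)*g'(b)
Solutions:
 g(b) = C1 + Integral(b/cos(b), b)


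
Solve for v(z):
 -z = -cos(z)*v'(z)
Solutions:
 v(z) = C1 + Integral(z/cos(z), z)


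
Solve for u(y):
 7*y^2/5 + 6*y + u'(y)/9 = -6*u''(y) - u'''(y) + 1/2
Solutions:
 u(y) = C1 + C2*exp(y*(-3 + 4*sqrt(5)/3)) + C3*exp(-y*(4*sqrt(5)/3 + 3)) - 21*y^3/5 + 3267*y^2/5 - 703359*y/10


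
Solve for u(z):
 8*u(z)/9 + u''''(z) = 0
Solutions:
 u(z) = (C1*sin(2^(1/4)*sqrt(3)*z/3) + C2*cos(2^(1/4)*sqrt(3)*z/3))*exp(-2^(1/4)*sqrt(3)*z/3) + (C3*sin(2^(1/4)*sqrt(3)*z/3) + C4*cos(2^(1/4)*sqrt(3)*z/3))*exp(2^(1/4)*sqrt(3)*z/3)


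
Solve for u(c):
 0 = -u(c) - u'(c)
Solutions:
 u(c) = C1*exp(-c)


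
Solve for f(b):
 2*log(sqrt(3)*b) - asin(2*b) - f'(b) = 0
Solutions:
 f(b) = C1 + 2*b*log(b) - b*asin(2*b) - 2*b + b*log(3) - sqrt(1 - 4*b^2)/2


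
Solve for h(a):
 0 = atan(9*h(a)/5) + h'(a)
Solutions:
 Integral(1/atan(9*_y/5), (_y, h(a))) = C1 - a


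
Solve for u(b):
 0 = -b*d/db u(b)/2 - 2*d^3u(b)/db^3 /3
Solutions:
 u(b) = C1 + Integral(C2*airyai(-6^(1/3)*b/2) + C3*airybi(-6^(1/3)*b/2), b)


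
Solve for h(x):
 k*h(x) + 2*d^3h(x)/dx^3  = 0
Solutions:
 h(x) = C1*exp(2^(2/3)*x*(-k)^(1/3)/2) + C2*exp(2^(2/3)*x*(-k)^(1/3)*(-1 + sqrt(3)*I)/4) + C3*exp(-2^(2/3)*x*(-k)^(1/3)*(1 + sqrt(3)*I)/4)


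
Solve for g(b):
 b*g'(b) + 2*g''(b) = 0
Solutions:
 g(b) = C1 + C2*erf(b/2)


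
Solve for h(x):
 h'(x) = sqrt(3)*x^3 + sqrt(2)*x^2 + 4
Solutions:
 h(x) = C1 + sqrt(3)*x^4/4 + sqrt(2)*x^3/3 + 4*x


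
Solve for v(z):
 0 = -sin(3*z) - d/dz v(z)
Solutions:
 v(z) = C1 + cos(3*z)/3


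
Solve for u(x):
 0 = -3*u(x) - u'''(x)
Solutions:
 u(x) = C3*exp(-3^(1/3)*x) + (C1*sin(3^(5/6)*x/2) + C2*cos(3^(5/6)*x/2))*exp(3^(1/3)*x/2)


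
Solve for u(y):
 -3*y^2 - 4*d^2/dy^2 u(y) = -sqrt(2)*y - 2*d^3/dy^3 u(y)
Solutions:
 u(y) = C1 + C2*y + C3*exp(2*y) - y^4/16 + y^3*(-3 + sqrt(2))/24 + y^2*(-3 + sqrt(2))/16


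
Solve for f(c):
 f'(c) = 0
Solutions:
 f(c) = C1


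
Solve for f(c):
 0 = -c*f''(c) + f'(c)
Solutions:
 f(c) = C1 + C2*c^2


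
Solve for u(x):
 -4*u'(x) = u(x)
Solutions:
 u(x) = C1*exp(-x/4)


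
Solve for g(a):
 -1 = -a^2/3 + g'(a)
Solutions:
 g(a) = C1 + a^3/9 - a


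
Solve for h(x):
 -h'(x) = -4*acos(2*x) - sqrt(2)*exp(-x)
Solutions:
 h(x) = C1 + 4*x*acos(2*x) - 2*sqrt(1 - 4*x^2) - sqrt(2)*exp(-x)


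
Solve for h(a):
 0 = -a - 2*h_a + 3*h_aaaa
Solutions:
 h(a) = C1 + C4*exp(2^(1/3)*3^(2/3)*a/3) - a^2/4 + (C2*sin(2^(1/3)*3^(1/6)*a/2) + C3*cos(2^(1/3)*3^(1/6)*a/2))*exp(-2^(1/3)*3^(2/3)*a/6)


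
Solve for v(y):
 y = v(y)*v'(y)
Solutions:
 v(y) = -sqrt(C1 + y^2)
 v(y) = sqrt(C1 + y^2)


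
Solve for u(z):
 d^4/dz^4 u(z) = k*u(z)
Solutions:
 u(z) = C1*exp(-k^(1/4)*z) + C2*exp(k^(1/4)*z) + C3*exp(-I*k^(1/4)*z) + C4*exp(I*k^(1/4)*z)


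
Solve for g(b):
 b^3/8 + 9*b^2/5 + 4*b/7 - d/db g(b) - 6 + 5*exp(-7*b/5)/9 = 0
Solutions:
 g(b) = C1 + b^4/32 + 3*b^3/5 + 2*b^2/7 - 6*b - 25*exp(-7*b/5)/63


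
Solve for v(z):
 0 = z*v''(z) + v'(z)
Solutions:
 v(z) = C1 + C2*log(z)


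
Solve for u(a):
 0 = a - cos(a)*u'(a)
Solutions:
 u(a) = C1 + Integral(a/cos(a), a)


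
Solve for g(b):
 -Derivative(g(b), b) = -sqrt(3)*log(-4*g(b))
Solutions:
 -sqrt(3)*Integral(1/(log(-_y) + 2*log(2)), (_y, g(b)))/3 = C1 - b


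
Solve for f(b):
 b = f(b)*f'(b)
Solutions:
 f(b) = -sqrt(C1 + b^2)
 f(b) = sqrt(C1 + b^2)


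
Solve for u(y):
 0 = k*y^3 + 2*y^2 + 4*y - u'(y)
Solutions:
 u(y) = C1 + k*y^4/4 + 2*y^3/3 + 2*y^2


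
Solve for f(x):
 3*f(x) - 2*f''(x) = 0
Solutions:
 f(x) = C1*exp(-sqrt(6)*x/2) + C2*exp(sqrt(6)*x/2)


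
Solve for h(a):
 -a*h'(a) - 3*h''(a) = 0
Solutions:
 h(a) = C1 + C2*erf(sqrt(6)*a/6)


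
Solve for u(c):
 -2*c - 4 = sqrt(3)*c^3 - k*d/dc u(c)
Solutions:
 u(c) = C1 + sqrt(3)*c^4/(4*k) + c^2/k + 4*c/k


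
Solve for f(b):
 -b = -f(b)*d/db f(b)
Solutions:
 f(b) = -sqrt(C1 + b^2)
 f(b) = sqrt(C1 + b^2)


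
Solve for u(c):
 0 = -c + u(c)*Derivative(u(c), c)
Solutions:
 u(c) = -sqrt(C1 + c^2)
 u(c) = sqrt(C1 + c^2)


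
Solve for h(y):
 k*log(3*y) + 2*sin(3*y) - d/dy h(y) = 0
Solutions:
 h(y) = C1 + k*y*(log(y) - 1) + k*y*log(3) - 2*cos(3*y)/3


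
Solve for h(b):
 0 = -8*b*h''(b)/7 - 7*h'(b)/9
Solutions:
 h(b) = C1 + C2*b^(23/72)


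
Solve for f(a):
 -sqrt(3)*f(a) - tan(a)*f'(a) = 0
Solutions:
 f(a) = C1/sin(a)^(sqrt(3))


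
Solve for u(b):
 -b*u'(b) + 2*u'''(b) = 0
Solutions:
 u(b) = C1 + Integral(C2*airyai(2^(2/3)*b/2) + C3*airybi(2^(2/3)*b/2), b)


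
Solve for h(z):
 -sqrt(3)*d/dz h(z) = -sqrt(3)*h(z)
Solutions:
 h(z) = C1*exp(z)


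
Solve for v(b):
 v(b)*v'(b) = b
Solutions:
 v(b) = -sqrt(C1 + b^2)
 v(b) = sqrt(C1 + b^2)


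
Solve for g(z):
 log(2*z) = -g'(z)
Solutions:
 g(z) = C1 - z*log(z) - z*log(2) + z


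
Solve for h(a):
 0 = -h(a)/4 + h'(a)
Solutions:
 h(a) = C1*exp(a/4)


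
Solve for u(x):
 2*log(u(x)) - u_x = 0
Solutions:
 li(u(x)) = C1 + 2*x


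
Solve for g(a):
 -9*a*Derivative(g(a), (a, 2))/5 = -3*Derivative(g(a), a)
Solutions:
 g(a) = C1 + C2*a^(8/3)


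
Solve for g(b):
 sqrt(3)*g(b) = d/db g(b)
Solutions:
 g(b) = C1*exp(sqrt(3)*b)


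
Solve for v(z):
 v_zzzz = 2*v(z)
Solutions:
 v(z) = C1*exp(-2^(1/4)*z) + C2*exp(2^(1/4)*z) + C3*sin(2^(1/4)*z) + C4*cos(2^(1/4)*z)


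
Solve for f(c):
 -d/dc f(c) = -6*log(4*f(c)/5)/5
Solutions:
 -5*Integral(1/(log(_y) - log(5) + 2*log(2)), (_y, f(c)))/6 = C1 - c


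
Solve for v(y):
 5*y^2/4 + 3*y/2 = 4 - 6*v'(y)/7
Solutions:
 v(y) = C1 - 35*y^3/72 - 7*y^2/8 + 14*y/3


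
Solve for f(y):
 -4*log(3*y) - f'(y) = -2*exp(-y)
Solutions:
 f(y) = C1 - 4*y*log(y) + 4*y*(1 - log(3)) - 2*exp(-y)


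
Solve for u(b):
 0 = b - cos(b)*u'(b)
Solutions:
 u(b) = C1 + Integral(b/cos(b), b)


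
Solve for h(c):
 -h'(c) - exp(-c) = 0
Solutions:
 h(c) = C1 + exp(-c)


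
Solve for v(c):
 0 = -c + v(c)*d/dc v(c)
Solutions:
 v(c) = -sqrt(C1 + c^2)
 v(c) = sqrt(C1 + c^2)


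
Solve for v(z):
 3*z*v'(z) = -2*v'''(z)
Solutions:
 v(z) = C1 + Integral(C2*airyai(-2^(2/3)*3^(1/3)*z/2) + C3*airybi(-2^(2/3)*3^(1/3)*z/2), z)


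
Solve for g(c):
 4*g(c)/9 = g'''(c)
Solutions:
 g(c) = C3*exp(2^(2/3)*3^(1/3)*c/3) + (C1*sin(2^(2/3)*3^(5/6)*c/6) + C2*cos(2^(2/3)*3^(5/6)*c/6))*exp(-2^(2/3)*3^(1/3)*c/6)


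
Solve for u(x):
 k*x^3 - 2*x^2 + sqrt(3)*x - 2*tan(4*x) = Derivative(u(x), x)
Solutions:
 u(x) = C1 + k*x^4/4 - 2*x^3/3 + sqrt(3)*x^2/2 + log(cos(4*x))/2


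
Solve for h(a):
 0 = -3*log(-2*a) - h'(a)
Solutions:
 h(a) = C1 - 3*a*log(-a) + 3*a*(1 - log(2))


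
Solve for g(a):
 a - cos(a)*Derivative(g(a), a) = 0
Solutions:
 g(a) = C1 + Integral(a/cos(a), a)


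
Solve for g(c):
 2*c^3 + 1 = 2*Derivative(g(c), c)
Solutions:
 g(c) = C1 + c^4/4 + c/2


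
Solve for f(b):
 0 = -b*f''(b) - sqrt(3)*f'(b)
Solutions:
 f(b) = C1 + C2*b^(1 - sqrt(3))


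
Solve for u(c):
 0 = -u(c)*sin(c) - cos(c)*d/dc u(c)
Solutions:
 u(c) = C1*cos(c)


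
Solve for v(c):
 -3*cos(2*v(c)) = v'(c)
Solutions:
 v(c) = -asin((C1 + exp(12*c))/(C1 - exp(12*c)))/2 + pi/2
 v(c) = asin((C1 + exp(12*c))/(C1 - exp(12*c)))/2


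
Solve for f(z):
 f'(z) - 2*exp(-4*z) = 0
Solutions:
 f(z) = C1 - exp(-4*z)/2


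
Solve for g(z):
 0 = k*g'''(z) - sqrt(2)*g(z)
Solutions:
 g(z) = C1*exp(2^(1/6)*z*(1/k)^(1/3)) + C2*exp(2^(1/6)*z*(-1 + sqrt(3)*I)*(1/k)^(1/3)/2) + C3*exp(-2^(1/6)*z*(1 + sqrt(3)*I)*(1/k)^(1/3)/2)


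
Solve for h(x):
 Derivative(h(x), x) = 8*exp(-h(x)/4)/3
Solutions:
 h(x) = 4*log(C1 + 2*x/3)


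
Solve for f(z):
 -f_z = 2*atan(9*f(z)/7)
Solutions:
 Integral(1/atan(9*_y/7), (_y, f(z))) = C1 - 2*z


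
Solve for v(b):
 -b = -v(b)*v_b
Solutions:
 v(b) = -sqrt(C1 + b^2)
 v(b) = sqrt(C1 + b^2)


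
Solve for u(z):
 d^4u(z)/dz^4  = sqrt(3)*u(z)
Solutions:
 u(z) = C1*exp(-3^(1/8)*z) + C2*exp(3^(1/8)*z) + C3*sin(3^(1/8)*z) + C4*cos(3^(1/8)*z)


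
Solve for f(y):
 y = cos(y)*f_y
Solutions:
 f(y) = C1 + Integral(y/cos(y), y)


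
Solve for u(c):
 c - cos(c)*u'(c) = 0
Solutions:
 u(c) = C1 + Integral(c/cos(c), c)


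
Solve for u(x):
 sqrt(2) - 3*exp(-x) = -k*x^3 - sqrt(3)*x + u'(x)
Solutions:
 u(x) = C1 + k*x^4/4 + sqrt(3)*x^2/2 + sqrt(2)*x + 3*exp(-x)


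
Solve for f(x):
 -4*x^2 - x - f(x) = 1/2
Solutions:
 f(x) = -4*x^2 - x - 1/2


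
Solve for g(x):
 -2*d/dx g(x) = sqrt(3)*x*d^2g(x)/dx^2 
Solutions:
 g(x) = C1 + C2*x^(1 - 2*sqrt(3)/3)


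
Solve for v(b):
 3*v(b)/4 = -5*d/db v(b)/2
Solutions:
 v(b) = C1*exp(-3*b/10)


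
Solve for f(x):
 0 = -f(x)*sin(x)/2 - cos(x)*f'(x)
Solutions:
 f(x) = C1*sqrt(cos(x))


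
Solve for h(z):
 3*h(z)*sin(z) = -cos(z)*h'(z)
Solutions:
 h(z) = C1*cos(z)^3


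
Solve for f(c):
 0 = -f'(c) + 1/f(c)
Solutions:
 f(c) = -sqrt(C1 + 2*c)
 f(c) = sqrt(C1 + 2*c)


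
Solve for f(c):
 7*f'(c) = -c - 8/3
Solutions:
 f(c) = C1 - c^2/14 - 8*c/21


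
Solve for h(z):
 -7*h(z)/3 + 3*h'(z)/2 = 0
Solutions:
 h(z) = C1*exp(14*z/9)


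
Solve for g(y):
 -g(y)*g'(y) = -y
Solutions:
 g(y) = -sqrt(C1 + y^2)
 g(y) = sqrt(C1 + y^2)


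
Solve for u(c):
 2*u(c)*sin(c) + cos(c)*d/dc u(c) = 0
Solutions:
 u(c) = C1*cos(c)^2


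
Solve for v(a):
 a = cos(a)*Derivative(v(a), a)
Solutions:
 v(a) = C1 + Integral(a/cos(a), a)


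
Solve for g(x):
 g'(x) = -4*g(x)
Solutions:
 g(x) = C1*exp(-4*x)


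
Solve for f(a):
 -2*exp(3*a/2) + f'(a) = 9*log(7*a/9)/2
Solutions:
 f(a) = C1 + 9*a*log(a)/2 + a*(-9*log(3) - 9/2 + 9*log(7)/2) + 4*exp(3*a/2)/3


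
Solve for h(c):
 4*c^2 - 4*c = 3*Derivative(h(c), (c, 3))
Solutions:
 h(c) = C1 + C2*c + C3*c^2 + c^5/45 - c^4/18


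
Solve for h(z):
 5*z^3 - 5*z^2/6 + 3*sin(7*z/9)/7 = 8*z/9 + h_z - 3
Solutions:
 h(z) = C1 + 5*z^4/4 - 5*z^3/18 - 4*z^2/9 + 3*z - 27*cos(7*z/9)/49


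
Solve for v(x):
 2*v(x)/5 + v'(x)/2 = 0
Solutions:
 v(x) = C1*exp(-4*x/5)


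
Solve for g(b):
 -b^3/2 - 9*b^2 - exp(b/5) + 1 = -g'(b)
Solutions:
 g(b) = C1 + b^4/8 + 3*b^3 - b + 5*exp(b/5)


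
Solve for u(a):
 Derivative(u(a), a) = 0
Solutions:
 u(a) = C1


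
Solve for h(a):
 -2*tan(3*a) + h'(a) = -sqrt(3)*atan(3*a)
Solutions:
 h(a) = C1 - sqrt(3)*(a*atan(3*a) - log(9*a^2 + 1)/6) - 2*log(cos(3*a))/3


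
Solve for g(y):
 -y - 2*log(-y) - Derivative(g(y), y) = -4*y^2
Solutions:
 g(y) = C1 + 4*y^3/3 - y^2/2 - 2*y*log(-y) + 2*y


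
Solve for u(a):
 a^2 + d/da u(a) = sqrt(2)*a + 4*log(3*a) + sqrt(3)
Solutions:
 u(a) = C1 - a^3/3 + sqrt(2)*a^2/2 + 4*a*log(a) - 4*a + sqrt(3)*a + a*log(81)


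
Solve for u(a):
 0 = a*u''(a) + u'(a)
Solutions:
 u(a) = C1 + C2*log(a)


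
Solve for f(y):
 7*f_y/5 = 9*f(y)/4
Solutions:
 f(y) = C1*exp(45*y/28)


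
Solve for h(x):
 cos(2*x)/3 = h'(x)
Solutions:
 h(x) = C1 + sin(2*x)/6


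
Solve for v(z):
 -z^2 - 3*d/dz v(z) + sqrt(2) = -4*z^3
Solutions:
 v(z) = C1 + z^4/3 - z^3/9 + sqrt(2)*z/3


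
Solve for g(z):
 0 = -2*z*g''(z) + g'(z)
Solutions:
 g(z) = C1 + C2*z^(3/2)


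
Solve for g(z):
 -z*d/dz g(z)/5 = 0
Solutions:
 g(z) = C1


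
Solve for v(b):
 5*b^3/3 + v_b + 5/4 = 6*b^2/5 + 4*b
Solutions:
 v(b) = C1 - 5*b^4/12 + 2*b^3/5 + 2*b^2 - 5*b/4


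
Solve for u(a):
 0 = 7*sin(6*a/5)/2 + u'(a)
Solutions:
 u(a) = C1 + 35*cos(6*a/5)/12


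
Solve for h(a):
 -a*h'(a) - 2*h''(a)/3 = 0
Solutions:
 h(a) = C1 + C2*erf(sqrt(3)*a/2)


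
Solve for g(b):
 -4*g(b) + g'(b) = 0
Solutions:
 g(b) = C1*exp(4*b)


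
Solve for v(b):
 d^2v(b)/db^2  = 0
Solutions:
 v(b) = C1 + C2*b


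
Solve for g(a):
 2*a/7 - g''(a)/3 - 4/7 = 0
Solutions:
 g(a) = C1 + C2*a + a^3/7 - 6*a^2/7


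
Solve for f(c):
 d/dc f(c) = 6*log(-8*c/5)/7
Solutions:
 f(c) = C1 + 6*c*log(-c)/7 + 6*c*(-log(5) - 1 + 3*log(2))/7


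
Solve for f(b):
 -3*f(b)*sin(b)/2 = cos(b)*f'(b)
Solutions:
 f(b) = C1*cos(b)^(3/2)


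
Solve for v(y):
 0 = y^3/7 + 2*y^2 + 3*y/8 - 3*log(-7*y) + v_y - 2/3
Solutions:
 v(y) = C1 - y^4/28 - 2*y^3/3 - 3*y^2/16 + 3*y*log(-y) + y*(-7/3 + 3*log(7))


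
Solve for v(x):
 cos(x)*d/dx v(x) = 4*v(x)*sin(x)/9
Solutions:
 v(x) = C1/cos(x)^(4/9)


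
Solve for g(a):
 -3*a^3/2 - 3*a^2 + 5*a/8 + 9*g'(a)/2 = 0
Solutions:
 g(a) = C1 + a^4/12 + 2*a^3/9 - 5*a^2/72


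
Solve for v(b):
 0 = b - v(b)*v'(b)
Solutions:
 v(b) = -sqrt(C1 + b^2)
 v(b) = sqrt(C1 + b^2)


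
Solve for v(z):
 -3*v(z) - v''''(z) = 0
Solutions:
 v(z) = (C1*sin(sqrt(2)*3^(1/4)*z/2) + C2*cos(sqrt(2)*3^(1/4)*z/2))*exp(-sqrt(2)*3^(1/4)*z/2) + (C3*sin(sqrt(2)*3^(1/4)*z/2) + C4*cos(sqrt(2)*3^(1/4)*z/2))*exp(sqrt(2)*3^(1/4)*z/2)


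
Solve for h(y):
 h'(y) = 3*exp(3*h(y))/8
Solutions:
 h(y) = log(-1/(C1 + 9*y))/3 + log(2)
 h(y) = log((-1/(C1 + 3*y))^(1/3)*(-3^(2/3)/3 - 3^(1/6)*I))
 h(y) = log((-1/(C1 + 3*y))^(1/3)*(-3^(2/3)/3 + 3^(1/6)*I))


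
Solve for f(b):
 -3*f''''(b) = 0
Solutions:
 f(b) = C1 + C2*b + C3*b^2 + C4*b^3


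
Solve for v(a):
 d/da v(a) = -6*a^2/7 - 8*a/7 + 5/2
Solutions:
 v(a) = C1 - 2*a^3/7 - 4*a^2/7 + 5*a/2


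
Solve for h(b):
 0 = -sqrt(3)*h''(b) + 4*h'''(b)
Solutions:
 h(b) = C1 + C2*b + C3*exp(sqrt(3)*b/4)


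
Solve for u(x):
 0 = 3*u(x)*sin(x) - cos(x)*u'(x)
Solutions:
 u(x) = C1/cos(x)^3


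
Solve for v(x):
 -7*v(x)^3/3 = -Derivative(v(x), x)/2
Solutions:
 v(x) = -sqrt(6)*sqrt(-1/(C1 + 14*x))/2
 v(x) = sqrt(6)*sqrt(-1/(C1 + 14*x))/2


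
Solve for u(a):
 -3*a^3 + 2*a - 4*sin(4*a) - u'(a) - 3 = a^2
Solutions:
 u(a) = C1 - 3*a^4/4 - a^3/3 + a^2 - 3*a + cos(4*a)


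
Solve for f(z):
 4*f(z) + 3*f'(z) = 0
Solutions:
 f(z) = C1*exp(-4*z/3)


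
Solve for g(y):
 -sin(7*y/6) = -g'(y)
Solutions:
 g(y) = C1 - 6*cos(7*y/6)/7


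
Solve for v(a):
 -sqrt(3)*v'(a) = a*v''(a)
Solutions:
 v(a) = C1 + C2*a^(1 - sqrt(3))


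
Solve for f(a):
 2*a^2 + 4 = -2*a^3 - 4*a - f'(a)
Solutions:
 f(a) = C1 - a^4/2 - 2*a^3/3 - 2*a^2 - 4*a


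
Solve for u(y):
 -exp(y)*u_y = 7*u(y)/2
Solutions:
 u(y) = C1*exp(7*exp(-y)/2)
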